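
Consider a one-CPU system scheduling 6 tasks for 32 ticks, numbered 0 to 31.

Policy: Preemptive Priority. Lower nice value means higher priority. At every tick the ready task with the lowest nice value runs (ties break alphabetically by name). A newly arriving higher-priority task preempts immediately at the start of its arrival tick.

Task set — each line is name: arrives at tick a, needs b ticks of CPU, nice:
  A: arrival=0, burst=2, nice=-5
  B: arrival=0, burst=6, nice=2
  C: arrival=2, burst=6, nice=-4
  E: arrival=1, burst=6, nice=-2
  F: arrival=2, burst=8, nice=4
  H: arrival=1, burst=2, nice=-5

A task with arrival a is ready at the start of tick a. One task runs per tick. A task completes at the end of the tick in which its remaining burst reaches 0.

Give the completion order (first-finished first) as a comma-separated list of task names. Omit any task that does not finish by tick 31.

completion order = A, H, C, E, B, F

t=0: ready={A,B} → run A
t=1: ready={A,B,E,H} → run A
t=2: ready={B,C,E,F,H} → run H
t=3: ready={B,C,E,F,H} → run H
t=4: ready={B,C,E,F} → run C
t=5: ready={B,C,E,F} → run C
t=6: ready={B,C,E,F} → run C
t=7: ready={B,C,E,F} → run C
t=8: ready={B,C,E,F} → run C
t=9: ready={B,C,E,F} → run C
t=10: ready={B,E,F} → run E
t=11: ready={B,E,F} → run E
t=12: ready={B,E,F} → run E
t=13: ready={B,E,F} → run E
t=14: ready={B,E,F} → run E
t=15: ready={B,E,F} → run E
t=16: ready={B,F} → run B
t=17: ready={B,F} → run B
t=18: ready={B,F} → run B
t=19: ready={B,F} → run B
t=20: ready={B,F} → run B
t=21: ready={B,F} → run B
t=22: ready={F} → run F
t=23: ready={F} → run F
t=24: ready={F} → run F
t=25: ready={F} → run F
t=26: ready={F} → run F
t=27: ready={F} → run F
t=28: ready={F} → run F
t=29: ready={F} → run F
t=30: (idle)
t=31: (idle)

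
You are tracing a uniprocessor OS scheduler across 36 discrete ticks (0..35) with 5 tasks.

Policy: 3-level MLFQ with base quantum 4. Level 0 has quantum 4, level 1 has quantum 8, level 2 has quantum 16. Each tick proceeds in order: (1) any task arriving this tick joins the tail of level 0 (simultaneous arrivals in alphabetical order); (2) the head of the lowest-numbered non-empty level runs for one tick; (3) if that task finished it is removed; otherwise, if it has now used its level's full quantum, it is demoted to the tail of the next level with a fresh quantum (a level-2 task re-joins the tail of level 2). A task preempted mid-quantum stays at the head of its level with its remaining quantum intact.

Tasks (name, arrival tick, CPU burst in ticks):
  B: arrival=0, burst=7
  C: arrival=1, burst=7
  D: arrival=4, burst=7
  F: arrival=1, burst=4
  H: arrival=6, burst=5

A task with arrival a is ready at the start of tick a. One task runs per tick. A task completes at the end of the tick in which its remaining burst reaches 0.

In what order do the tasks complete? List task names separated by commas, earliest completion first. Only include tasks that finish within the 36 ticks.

t=0: L0/L1/L2 = B/-/- → run B
t=1: L0/L1/L2 = BCF/-/- → run B
t=2: L0/L1/L2 = BCF/-/- → run B
t=3: L0/L1/L2 = BCF/-/- → run B
t=4: L0/L1/L2 = CFD/B/- → run C
t=5: L0/L1/L2 = CFD/B/- → run C
t=6: L0/L1/L2 = CFDH/B/- → run C
t=7: L0/L1/L2 = CFDH/B/- → run C
t=8: L0/L1/L2 = FDH/BC/- → run F
t=9: L0/L1/L2 = FDH/BC/- → run F
t=10: L0/L1/L2 = FDH/BC/- → run F
t=11: L0/L1/L2 = FDH/BC/- → run F
t=12: L0/L1/L2 = DH/BC/- → run D
t=13: L0/L1/L2 = DH/BC/- → run D
t=14: L0/L1/L2 = DH/BC/- → run D
t=15: L0/L1/L2 = DH/BC/- → run D
t=16: L0/L1/L2 = H/BCD/- → run H
t=17: L0/L1/L2 = H/BCD/- → run H
t=18: L0/L1/L2 = H/BCD/- → run H
t=19: L0/L1/L2 = H/BCD/- → run H
t=20: L0/L1/L2 = -/BCDH/- → run B
t=21: L0/L1/L2 = -/BCDH/- → run B
t=22: L0/L1/L2 = -/BCDH/- → run B
t=23: L0/L1/L2 = -/CDH/- → run C
t=24: L0/L1/L2 = -/CDH/- → run C
t=25: L0/L1/L2 = -/CDH/- → run C
t=26: L0/L1/L2 = -/DH/- → run D
t=27: L0/L1/L2 = -/DH/- → run D
t=28: L0/L1/L2 = -/DH/- → run D
t=29: L0/L1/L2 = -/H/- → run H
t=30: (idle)
t=31: (idle)
t=32: (idle)
t=33: (idle)
t=34: (idle)
t=35: (idle)

completion order = F, B, C, D, H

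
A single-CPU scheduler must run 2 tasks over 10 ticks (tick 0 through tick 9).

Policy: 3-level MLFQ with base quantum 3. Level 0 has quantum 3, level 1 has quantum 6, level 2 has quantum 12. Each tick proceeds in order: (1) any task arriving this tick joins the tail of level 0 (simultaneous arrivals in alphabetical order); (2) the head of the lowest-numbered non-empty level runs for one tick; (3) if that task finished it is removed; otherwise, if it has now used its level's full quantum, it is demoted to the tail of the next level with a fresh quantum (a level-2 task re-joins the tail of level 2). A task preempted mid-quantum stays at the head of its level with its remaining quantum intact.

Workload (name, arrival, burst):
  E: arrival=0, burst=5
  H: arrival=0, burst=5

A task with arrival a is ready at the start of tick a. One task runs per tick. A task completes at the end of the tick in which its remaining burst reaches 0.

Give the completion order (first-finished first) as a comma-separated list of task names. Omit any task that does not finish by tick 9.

completion order = E, H

t=0: L0/L1/L2 = EH/-/- → run E
t=1: L0/L1/L2 = EH/-/- → run E
t=2: L0/L1/L2 = EH/-/- → run E
t=3: L0/L1/L2 = H/E/- → run H
t=4: L0/L1/L2 = H/E/- → run H
t=5: L0/L1/L2 = H/E/- → run H
t=6: L0/L1/L2 = -/EH/- → run E
t=7: L0/L1/L2 = -/EH/- → run E
t=8: L0/L1/L2 = -/H/- → run H
t=9: L0/L1/L2 = -/H/- → run H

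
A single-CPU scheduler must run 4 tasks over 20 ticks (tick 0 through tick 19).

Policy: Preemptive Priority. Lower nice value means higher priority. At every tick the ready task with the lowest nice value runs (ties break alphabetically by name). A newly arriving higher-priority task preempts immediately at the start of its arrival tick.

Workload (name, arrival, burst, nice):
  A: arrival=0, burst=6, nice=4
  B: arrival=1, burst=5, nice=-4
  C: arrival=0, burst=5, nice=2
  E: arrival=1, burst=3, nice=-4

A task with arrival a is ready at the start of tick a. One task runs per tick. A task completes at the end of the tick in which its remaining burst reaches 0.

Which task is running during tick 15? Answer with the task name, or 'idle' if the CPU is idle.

running at tick 15 = A

t=0: ready={A,C} → run C
t=1: ready={A,B,C,E} → run B
t=2: ready={A,B,C,E} → run B
t=3: ready={A,B,C,E} → run B
t=4: ready={A,B,C,E} → run B
t=5: ready={A,B,C,E} → run B
t=6: ready={A,C,E} → run E
t=7: ready={A,C,E} → run E
t=8: ready={A,C,E} → run E
t=9: ready={A,C} → run C
t=10: ready={A,C} → run C
t=11: ready={A,C} → run C
t=12: ready={A,C} → run C
t=13: ready={A} → run A
t=14: ready={A} → run A
t=15: ready={A} → run A
t=16: ready={A} → run A
t=17: ready={A} → run A
t=18: ready={A} → run A
t=19: (idle)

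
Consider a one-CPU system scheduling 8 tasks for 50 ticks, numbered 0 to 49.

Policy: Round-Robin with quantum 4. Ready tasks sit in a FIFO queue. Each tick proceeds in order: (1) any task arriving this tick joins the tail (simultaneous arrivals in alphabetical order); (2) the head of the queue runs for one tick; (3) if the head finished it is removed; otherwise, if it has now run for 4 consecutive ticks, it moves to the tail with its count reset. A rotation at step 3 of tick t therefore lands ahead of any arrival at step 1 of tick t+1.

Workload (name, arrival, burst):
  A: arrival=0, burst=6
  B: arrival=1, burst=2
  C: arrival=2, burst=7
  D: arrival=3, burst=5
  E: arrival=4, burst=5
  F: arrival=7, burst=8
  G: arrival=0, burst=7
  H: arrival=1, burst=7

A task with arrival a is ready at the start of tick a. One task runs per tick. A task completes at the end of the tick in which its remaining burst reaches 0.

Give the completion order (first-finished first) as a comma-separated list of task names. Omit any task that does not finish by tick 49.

t=0: queue=[A,G] q_used=0 → run A
t=1: queue=[A,G,B,H] q_used=1 → run A
t=2: queue=[A,G,B,H,C] q_used=2 → run A
t=3: queue=[A,G,B,H,C,D] q_used=3 → run A
t=4: queue=[G,B,H,C,D,A,E] q_used=0 → run G
t=5: queue=[G,B,H,C,D,A,E] q_used=1 → run G
t=6: queue=[G,B,H,C,D,A,E] q_used=2 → run G
t=7: queue=[G,B,H,C,D,A,E,F] q_used=3 → run G
t=8: queue=[B,H,C,D,A,E,F,G] q_used=0 → run B
t=9: queue=[B,H,C,D,A,E,F,G] q_used=1 → run B
t=10: queue=[H,C,D,A,E,F,G] q_used=0 → run H
t=11: queue=[H,C,D,A,E,F,G] q_used=1 → run H
t=12: queue=[H,C,D,A,E,F,G] q_used=2 → run H
t=13: queue=[H,C,D,A,E,F,G] q_used=3 → run H
t=14: queue=[C,D,A,E,F,G,H] q_used=0 → run C
t=15: queue=[C,D,A,E,F,G,H] q_used=1 → run C
t=16: queue=[C,D,A,E,F,G,H] q_used=2 → run C
t=17: queue=[C,D,A,E,F,G,H] q_used=3 → run C
t=18: queue=[D,A,E,F,G,H,C] q_used=0 → run D
t=19: queue=[D,A,E,F,G,H,C] q_used=1 → run D
t=20: queue=[D,A,E,F,G,H,C] q_used=2 → run D
t=21: queue=[D,A,E,F,G,H,C] q_used=3 → run D
t=22: queue=[A,E,F,G,H,C,D] q_used=0 → run A
t=23: queue=[A,E,F,G,H,C,D] q_used=1 → run A
t=24: queue=[E,F,G,H,C,D] q_used=0 → run E
t=25: queue=[E,F,G,H,C,D] q_used=1 → run E
t=26: queue=[E,F,G,H,C,D] q_used=2 → run E
t=27: queue=[E,F,G,H,C,D] q_used=3 → run E
t=28: queue=[F,G,H,C,D,E] q_used=0 → run F
t=29: queue=[F,G,H,C,D,E] q_used=1 → run F
t=30: queue=[F,G,H,C,D,E] q_used=2 → run F
t=31: queue=[F,G,H,C,D,E] q_used=3 → run F
t=32: queue=[G,H,C,D,E,F] q_used=0 → run G
t=33: queue=[G,H,C,D,E,F] q_used=1 → run G
t=34: queue=[G,H,C,D,E,F] q_used=2 → run G
t=35: queue=[H,C,D,E,F] q_used=0 → run H
t=36: queue=[H,C,D,E,F] q_used=1 → run H
t=37: queue=[H,C,D,E,F] q_used=2 → run H
t=38: queue=[C,D,E,F] q_used=0 → run C
t=39: queue=[C,D,E,F] q_used=1 → run C
t=40: queue=[C,D,E,F] q_used=2 → run C
t=41: queue=[D,E,F] q_used=0 → run D
t=42: queue=[E,F] q_used=0 → run E
t=43: queue=[F] q_used=0 → run F
t=44: queue=[F] q_used=1 → run F
t=45: queue=[F] q_used=2 → run F
t=46: queue=[F] q_used=3 → run F
t=47: (idle)
t=48: (idle)
t=49: (idle)

completion order = B, A, G, H, C, D, E, F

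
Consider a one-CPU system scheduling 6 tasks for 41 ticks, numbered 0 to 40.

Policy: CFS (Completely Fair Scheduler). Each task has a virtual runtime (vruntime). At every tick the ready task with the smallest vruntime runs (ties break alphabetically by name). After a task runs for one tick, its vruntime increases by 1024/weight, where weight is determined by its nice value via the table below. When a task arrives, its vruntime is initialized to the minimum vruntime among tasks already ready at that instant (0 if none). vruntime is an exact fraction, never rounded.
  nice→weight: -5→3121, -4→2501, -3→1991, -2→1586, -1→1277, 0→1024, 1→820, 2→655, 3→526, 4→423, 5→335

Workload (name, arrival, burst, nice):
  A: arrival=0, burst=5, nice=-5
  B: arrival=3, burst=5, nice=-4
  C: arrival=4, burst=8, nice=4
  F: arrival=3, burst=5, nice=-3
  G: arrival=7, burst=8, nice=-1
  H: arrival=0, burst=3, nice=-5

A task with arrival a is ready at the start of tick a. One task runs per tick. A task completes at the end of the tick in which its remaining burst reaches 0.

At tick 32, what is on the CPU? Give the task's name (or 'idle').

t=0: vr[A=0 H=0] → run A
t=1: vr[A=1024/3121 H=0] → run H
t=2: vr[A=1024/3121 H=1024/3121] → run A
t=3: vr[A=2048/3121 B=1024/3121 F=1024/3121 H=1024/3121] → run B
t=4: vr[A=2048/3121 B=5756928/7805621 C=1024/3121 F=1024/3121 H=1024/3121] → run C
t=5: vr[A=2048/3121 B=5756928/7805621 C=3629056/1320183 F=1024/3121 H=1024/3121] → run F
t=6: vr[A=2048/3121 B=5756928/7805621 C=3629056/1320183 F=5234688/6213911 H=1024/3121] → run H
t=7: vr[A=2048/3121 B=5756928/7805621 C=3629056/1320183 F=5234688/6213911 G=2048/3121 H=2048/3121] → run A
t=8: vr[A=3072/3121 B=5756928/7805621 C=3629056/1320183 F=5234688/6213911 G=2048/3121 H=2048/3121] → run G
t=9: vr[A=3072/3121 B=5756928/7805621 C=3629056/1320183 F=5234688/6213911 G=5811200/3985517 H=2048/3121] → run H
t=10: vr[A=3072/3121 B=5756928/7805621 C=3629056/1320183 F=5234688/6213911 G=5811200/3985517] → run B
t=11: vr[A=3072/3121 B=8952832/7805621 C=3629056/1320183 F=5234688/6213911 G=5811200/3985517] → run F
t=12: vr[A=3072/3121 B=8952832/7805621 C=3629056/1320183 F=8430592/6213911 G=5811200/3985517] → run A
t=13: vr[A=4096/3121 B=8952832/7805621 C=3629056/1320183 F=8430592/6213911 G=5811200/3985517] → run B
t=14: vr[A=4096/3121 B=12148736/7805621 C=3629056/1320183 F=8430592/6213911 G=5811200/3985517] → run A
t=15: vr[B=12148736/7805621 C=3629056/1320183 F=8430592/6213911 G=5811200/3985517] → run F
t=16: vr[B=12148736/7805621 C=3629056/1320183 F=11626496/6213911 G=5811200/3985517] → run G
t=17: vr[B=12148736/7805621 C=3629056/1320183 F=11626496/6213911 G=9007104/3985517] → run B
t=18: vr[B=15344640/7805621 C=3629056/1320183 F=11626496/6213911 G=9007104/3985517] → run F
t=19: vr[B=15344640/7805621 C=3629056/1320183 F=14822400/6213911 G=9007104/3985517] → run B
t=20: vr[C=3629056/1320183 F=14822400/6213911 G=9007104/3985517] → run G
t=21: vr[C=3629056/1320183 F=14822400/6213911 G=12203008/3985517] → run F
t=22: vr[C=3629056/1320183 G=12203008/3985517] → run C
t=23: vr[C=6824960/1320183 G=12203008/3985517] → run G
t=24: vr[C=6824960/1320183 G=15398912/3985517] → run G
t=25: vr[C=6824960/1320183 G=18594816/3985517] → run G
t=26: vr[C=6824960/1320183 G=21790720/3985517] → run C
t=27: vr[C=3340288/440061 G=21790720/3985517] → run G
t=28: vr[C=3340288/440061 G=24986624/3985517] → run G
t=29: vr[C=3340288/440061] → run C
t=30: vr[C=13216768/1320183] → run C
t=31: vr[C=16412672/1320183] → run C
t=32: vr[C=6536192/440061] → run C
t=33: vr[C=22804480/1320183] → run C
t=34: (idle)
t=35: (idle)
t=36: (idle)
t=37: (idle)
t=38: (idle)
t=39: (idle)
t=40: (idle)

running at tick 32 = C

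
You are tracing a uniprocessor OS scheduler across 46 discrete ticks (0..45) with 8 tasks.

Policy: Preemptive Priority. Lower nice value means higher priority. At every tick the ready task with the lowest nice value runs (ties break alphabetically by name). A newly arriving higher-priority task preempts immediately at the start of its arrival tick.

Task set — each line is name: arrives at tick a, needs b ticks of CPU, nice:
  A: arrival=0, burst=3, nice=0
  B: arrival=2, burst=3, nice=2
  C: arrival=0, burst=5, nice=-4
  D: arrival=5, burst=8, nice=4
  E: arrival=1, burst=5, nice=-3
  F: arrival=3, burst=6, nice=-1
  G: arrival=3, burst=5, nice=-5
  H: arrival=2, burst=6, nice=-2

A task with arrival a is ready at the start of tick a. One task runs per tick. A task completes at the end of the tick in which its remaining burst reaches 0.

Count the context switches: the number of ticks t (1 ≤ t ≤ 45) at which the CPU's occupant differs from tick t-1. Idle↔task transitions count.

context switches = 9

t=0: ready={A,C} → run C
t=1: ready={A,C,E} → run C
t=2: ready={A,B,C,E,H} → run C
t=3: ready={A,B,C,E,F,G,H} → run G
t=4: ready={A,B,C,E,F,G,H} → run G
t=5: ready={A,B,C,D,E,F,G,H} → run G
t=6: ready={A,B,C,D,E,F,G,H} → run G
t=7: ready={A,B,C,D,E,F,G,H} → run G
t=8: ready={A,B,C,D,E,F,H} → run C
t=9: ready={A,B,C,D,E,F,H} → run C
t=10: ready={A,B,D,E,F,H} → run E
t=11: ready={A,B,D,E,F,H} → run E
t=12: ready={A,B,D,E,F,H} → run E
t=13: ready={A,B,D,E,F,H} → run E
t=14: ready={A,B,D,E,F,H} → run E
t=15: ready={A,B,D,F,H} → run H
t=16: ready={A,B,D,F,H} → run H
t=17: ready={A,B,D,F,H} → run H
t=18: ready={A,B,D,F,H} → run H
t=19: ready={A,B,D,F,H} → run H
t=20: ready={A,B,D,F,H} → run H
t=21: ready={A,B,D,F} → run F
t=22: ready={A,B,D,F} → run F
t=23: ready={A,B,D,F} → run F
t=24: ready={A,B,D,F} → run F
t=25: ready={A,B,D,F} → run F
t=26: ready={A,B,D,F} → run F
t=27: ready={A,B,D} → run A
t=28: ready={A,B,D} → run A
t=29: ready={A,B,D} → run A
t=30: ready={B,D} → run B
t=31: ready={B,D} → run B
t=32: ready={B,D} → run B
t=33: ready={D} → run D
t=34: ready={D} → run D
t=35: ready={D} → run D
t=36: ready={D} → run D
t=37: ready={D} → run D
t=38: ready={D} → run D
t=39: ready={D} → run D
t=40: ready={D} → run D
t=41: (idle)
t=42: (idle)
t=43: (idle)
t=44: (idle)
t=45: (idle)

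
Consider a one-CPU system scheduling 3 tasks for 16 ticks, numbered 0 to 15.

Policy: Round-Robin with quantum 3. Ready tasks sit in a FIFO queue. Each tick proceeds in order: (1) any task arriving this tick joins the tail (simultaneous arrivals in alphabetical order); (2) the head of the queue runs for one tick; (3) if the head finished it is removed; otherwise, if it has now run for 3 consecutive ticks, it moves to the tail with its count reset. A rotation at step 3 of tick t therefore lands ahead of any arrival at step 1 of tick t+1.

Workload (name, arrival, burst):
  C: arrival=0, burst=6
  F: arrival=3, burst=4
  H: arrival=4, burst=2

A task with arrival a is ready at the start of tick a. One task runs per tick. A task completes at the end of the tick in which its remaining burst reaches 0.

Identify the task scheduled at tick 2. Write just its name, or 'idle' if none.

running at tick 2 = C

t=0: queue=[C] q_used=0 → run C
t=1: queue=[C] q_used=1 → run C
t=2: queue=[C] q_used=2 → run C
t=3: queue=[C,F] q_used=0 → run C
t=4: queue=[C,F,H] q_used=1 → run C
t=5: queue=[C,F,H] q_used=2 → run C
t=6: queue=[F,H] q_used=0 → run F
t=7: queue=[F,H] q_used=1 → run F
t=8: queue=[F,H] q_used=2 → run F
t=9: queue=[H,F] q_used=0 → run H
t=10: queue=[H,F] q_used=1 → run H
t=11: queue=[F] q_used=0 → run F
t=12: (idle)
t=13: (idle)
t=14: (idle)
t=15: (idle)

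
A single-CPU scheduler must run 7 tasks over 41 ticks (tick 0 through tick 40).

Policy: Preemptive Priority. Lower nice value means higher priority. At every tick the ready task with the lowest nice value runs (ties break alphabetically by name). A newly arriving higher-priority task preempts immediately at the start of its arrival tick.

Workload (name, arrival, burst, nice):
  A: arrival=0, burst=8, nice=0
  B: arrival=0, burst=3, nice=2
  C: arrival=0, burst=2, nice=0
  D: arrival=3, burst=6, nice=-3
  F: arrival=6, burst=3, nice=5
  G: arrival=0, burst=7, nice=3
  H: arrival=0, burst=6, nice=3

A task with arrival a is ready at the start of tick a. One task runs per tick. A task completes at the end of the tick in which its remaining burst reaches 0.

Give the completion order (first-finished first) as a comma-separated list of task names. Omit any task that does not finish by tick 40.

t=0: ready={A,B,C,G,H} → run A
t=1: ready={A,B,C,G,H} → run A
t=2: ready={A,B,C,G,H} → run A
t=3: ready={A,B,C,D,G,H} → run D
t=4: ready={A,B,C,D,G,H} → run D
t=5: ready={A,B,C,D,G,H} → run D
t=6: ready={A,B,C,D,F,G,H} → run D
t=7: ready={A,B,C,D,F,G,H} → run D
t=8: ready={A,B,C,D,F,G,H} → run D
t=9: ready={A,B,C,F,G,H} → run A
t=10: ready={A,B,C,F,G,H} → run A
t=11: ready={A,B,C,F,G,H} → run A
t=12: ready={A,B,C,F,G,H} → run A
t=13: ready={A,B,C,F,G,H} → run A
t=14: ready={B,C,F,G,H} → run C
t=15: ready={B,C,F,G,H} → run C
t=16: ready={B,F,G,H} → run B
t=17: ready={B,F,G,H} → run B
t=18: ready={B,F,G,H} → run B
t=19: ready={F,G,H} → run G
t=20: ready={F,G,H} → run G
t=21: ready={F,G,H} → run G
t=22: ready={F,G,H} → run G
t=23: ready={F,G,H} → run G
t=24: ready={F,G,H} → run G
t=25: ready={F,G,H} → run G
t=26: ready={F,H} → run H
t=27: ready={F,H} → run H
t=28: ready={F,H} → run H
t=29: ready={F,H} → run H
t=30: ready={F,H} → run H
t=31: ready={F,H} → run H
t=32: ready={F} → run F
t=33: ready={F} → run F
t=34: ready={F} → run F
t=35: (idle)
t=36: (idle)
t=37: (idle)
t=38: (idle)
t=39: (idle)
t=40: (idle)

completion order = D, A, C, B, G, H, F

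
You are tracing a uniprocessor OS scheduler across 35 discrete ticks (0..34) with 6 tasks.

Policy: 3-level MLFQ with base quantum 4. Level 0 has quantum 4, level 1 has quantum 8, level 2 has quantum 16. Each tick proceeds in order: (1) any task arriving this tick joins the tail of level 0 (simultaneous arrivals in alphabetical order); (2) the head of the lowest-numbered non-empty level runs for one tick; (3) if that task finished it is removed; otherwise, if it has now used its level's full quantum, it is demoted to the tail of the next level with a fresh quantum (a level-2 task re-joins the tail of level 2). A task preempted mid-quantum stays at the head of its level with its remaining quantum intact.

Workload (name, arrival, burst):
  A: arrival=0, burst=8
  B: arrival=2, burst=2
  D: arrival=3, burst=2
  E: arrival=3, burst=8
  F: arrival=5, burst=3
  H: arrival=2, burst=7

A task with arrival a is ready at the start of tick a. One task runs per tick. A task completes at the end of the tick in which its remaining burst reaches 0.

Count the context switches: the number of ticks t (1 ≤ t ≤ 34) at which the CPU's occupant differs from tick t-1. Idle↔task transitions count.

context switches = 9

t=0: L0/L1/L2 = A/-/- → run A
t=1: L0/L1/L2 = A/-/- → run A
t=2: L0/L1/L2 = ABH/-/- → run A
t=3: L0/L1/L2 = ABHDE/-/- → run A
t=4: L0/L1/L2 = BHDE/A/- → run B
t=5: L0/L1/L2 = BHDEF/A/- → run B
t=6: L0/L1/L2 = HDEF/A/- → run H
t=7: L0/L1/L2 = HDEF/A/- → run H
t=8: L0/L1/L2 = HDEF/A/- → run H
t=9: L0/L1/L2 = HDEF/A/- → run H
t=10: L0/L1/L2 = DEF/AH/- → run D
t=11: L0/L1/L2 = DEF/AH/- → run D
t=12: L0/L1/L2 = EF/AH/- → run E
t=13: L0/L1/L2 = EF/AH/- → run E
t=14: L0/L1/L2 = EF/AH/- → run E
t=15: L0/L1/L2 = EF/AH/- → run E
t=16: L0/L1/L2 = F/AHE/- → run F
t=17: L0/L1/L2 = F/AHE/- → run F
t=18: L0/L1/L2 = F/AHE/- → run F
t=19: L0/L1/L2 = -/AHE/- → run A
t=20: L0/L1/L2 = -/AHE/- → run A
t=21: L0/L1/L2 = -/AHE/- → run A
t=22: L0/L1/L2 = -/AHE/- → run A
t=23: L0/L1/L2 = -/HE/- → run H
t=24: L0/L1/L2 = -/HE/- → run H
t=25: L0/L1/L2 = -/HE/- → run H
t=26: L0/L1/L2 = -/E/- → run E
t=27: L0/L1/L2 = -/E/- → run E
t=28: L0/L1/L2 = -/E/- → run E
t=29: L0/L1/L2 = -/E/- → run E
t=30: (idle)
t=31: (idle)
t=32: (idle)
t=33: (idle)
t=34: (idle)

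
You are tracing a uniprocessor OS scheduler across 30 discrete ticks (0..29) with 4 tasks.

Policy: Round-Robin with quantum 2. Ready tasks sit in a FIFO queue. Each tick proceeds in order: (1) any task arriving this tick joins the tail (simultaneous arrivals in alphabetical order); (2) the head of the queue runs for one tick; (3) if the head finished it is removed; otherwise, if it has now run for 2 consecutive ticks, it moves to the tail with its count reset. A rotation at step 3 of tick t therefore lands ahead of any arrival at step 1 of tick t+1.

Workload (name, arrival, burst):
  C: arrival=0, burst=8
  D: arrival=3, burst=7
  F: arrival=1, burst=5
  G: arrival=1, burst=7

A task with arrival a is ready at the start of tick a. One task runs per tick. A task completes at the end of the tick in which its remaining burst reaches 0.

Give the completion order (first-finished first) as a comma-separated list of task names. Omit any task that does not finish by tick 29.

completion order = F, C, G, D

t=0: queue=[C] q_used=0 → run C
t=1: queue=[C,F,G] q_used=1 → run C
t=2: queue=[F,G,C] q_used=0 → run F
t=3: queue=[F,G,C,D] q_used=1 → run F
t=4: queue=[G,C,D,F] q_used=0 → run G
t=5: queue=[G,C,D,F] q_used=1 → run G
t=6: queue=[C,D,F,G] q_used=0 → run C
t=7: queue=[C,D,F,G] q_used=1 → run C
t=8: queue=[D,F,G,C] q_used=0 → run D
t=9: queue=[D,F,G,C] q_used=1 → run D
t=10: queue=[F,G,C,D] q_used=0 → run F
t=11: queue=[F,G,C,D] q_used=1 → run F
t=12: queue=[G,C,D,F] q_used=0 → run G
t=13: queue=[G,C,D,F] q_used=1 → run G
t=14: queue=[C,D,F,G] q_used=0 → run C
t=15: queue=[C,D,F,G] q_used=1 → run C
t=16: queue=[D,F,G,C] q_used=0 → run D
t=17: queue=[D,F,G,C] q_used=1 → run D
t=18: queue=[F,G,C,D] q_used=0 → run F
t=19: queue=[G,C,D] q_used=0 → run G
t=20: queue=[G,C,D] q_used=1 → run G
t=21: queue=[C,D,G] q_used=0 → run C
t=22: queue=[C,D,G] q_used=1 → run C
t=23: queue=[D,G] q_used=0 → run D
t=24: queue=[D,G] q_used=1 → run D
t=25: queue=[G,D] q_used=0 → run G
t=26: queue=[D] q_used=0 → run D
t=27: (idle)
t=28: (idle)
t=29: (idle)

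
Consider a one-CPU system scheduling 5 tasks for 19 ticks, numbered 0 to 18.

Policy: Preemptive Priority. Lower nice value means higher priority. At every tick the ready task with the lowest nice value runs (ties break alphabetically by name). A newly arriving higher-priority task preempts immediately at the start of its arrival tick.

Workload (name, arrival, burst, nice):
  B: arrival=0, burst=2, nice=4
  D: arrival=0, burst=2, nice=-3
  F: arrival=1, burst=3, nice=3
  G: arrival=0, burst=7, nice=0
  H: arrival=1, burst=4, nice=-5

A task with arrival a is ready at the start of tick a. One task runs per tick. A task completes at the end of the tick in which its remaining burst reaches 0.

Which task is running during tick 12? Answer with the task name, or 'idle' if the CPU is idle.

t=0: ready={B,D,G} → run D
t=1: ready={B,D,F,G,H} → run H
t=2: ready={B,D,F,G,H} → run H
t=3: ready={B,D,F,G,H} → run H
t=4: ready={B,D,F,G,H} → run H
t=5: ready={B,D,F,G} → run D
t=6: ready={B,F,G} → run G
t=7: ready={B,F,G} → run G
t=8: ready={B,F,G} → run G
t=9: ready={B,F,G} → run G
t=10: ready={B,F,G} → run G
t=11: ready={B,F,G} → run G
t=12: ready={B,F,G} → run G
t=13: ready={B,F} → run F
t=14: ready={B,F} → run F
t=15: ready={B,F} → run F
t=16: ready={B} → run B
t=17: ready={B} → run B
t=18: (idle)

running at tick 12 = G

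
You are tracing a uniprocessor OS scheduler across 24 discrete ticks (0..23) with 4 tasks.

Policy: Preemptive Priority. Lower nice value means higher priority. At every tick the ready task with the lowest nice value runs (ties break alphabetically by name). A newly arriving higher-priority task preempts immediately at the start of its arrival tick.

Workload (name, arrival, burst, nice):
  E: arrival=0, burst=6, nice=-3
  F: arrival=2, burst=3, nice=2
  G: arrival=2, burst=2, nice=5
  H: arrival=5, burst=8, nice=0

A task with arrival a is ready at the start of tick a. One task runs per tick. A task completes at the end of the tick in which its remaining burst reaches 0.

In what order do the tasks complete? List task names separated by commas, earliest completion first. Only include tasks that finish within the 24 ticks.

completion order = E, H, F, G

t=0: ready={E} → run E
t=1: ready={E} → run E
t=2: ready={E,F,G} → run E
t=3: ready={E,F,G} → run E
t=4: ready={E,F,G} → run E
t=5: ready={E,F,G,H} → run E
t=6: ready={F,G,H} → run H
t=7: ready={F,G,H} → run H
t=8: ready={F,G,H} → run H
t=9: ready={F,G,H} → run H
t=10: ready={F,G,H} → run H
t=11: ready={F,G,H} → run H
t=12: ready={F,G,H} → run H
t=13: ready={F,G,H} → run H
t=14: ready={F,G} → run F
t=15: ready={F,G} → run F
t=16: ready={F,G} → run F
t=17: ready={G} → run G
t=18: ready={G} → run G
t=19: (idle)
t=20: (idle)
t=21: (idle)
t=22: (idle)
t=23: (idle)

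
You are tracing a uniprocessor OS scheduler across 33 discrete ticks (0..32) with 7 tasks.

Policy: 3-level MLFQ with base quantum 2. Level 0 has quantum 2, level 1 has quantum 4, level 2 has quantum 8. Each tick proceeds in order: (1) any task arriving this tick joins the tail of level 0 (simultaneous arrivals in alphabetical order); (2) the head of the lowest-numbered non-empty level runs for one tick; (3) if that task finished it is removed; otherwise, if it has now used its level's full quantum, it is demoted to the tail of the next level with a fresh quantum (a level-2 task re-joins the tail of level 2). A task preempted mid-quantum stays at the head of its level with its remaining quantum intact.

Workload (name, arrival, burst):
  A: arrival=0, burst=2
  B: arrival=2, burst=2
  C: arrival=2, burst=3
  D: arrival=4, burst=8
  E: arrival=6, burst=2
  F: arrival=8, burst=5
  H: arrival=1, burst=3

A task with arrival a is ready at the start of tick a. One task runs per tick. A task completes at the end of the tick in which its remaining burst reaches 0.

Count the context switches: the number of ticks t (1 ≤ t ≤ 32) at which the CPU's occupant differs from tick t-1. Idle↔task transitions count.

t=0: L0/L1/L2 = A/-/- → run A
t=1: L0/L1/L2 = AH/-/- → run A
t=2: L0/L1/L2 = HBC/-/- → run H
t=3: L0/L1/L2 = HBC/-/- → run H
t=4: L0/L1/L2 = BCD/H/- → run B
t=5: L0/L1/L2 = BCD/H/- → run B
t=6: L0/L1/L2 = CDE/H/- → run C
t=7: L0/L1/L2 = CDE/H/- → run C
t=8: L0/L1/L2 = DEF/HC/- → run D
t=9: L0/L1/L2 = DEF/HC/- → run D
t=10: L0/L1/L2 = EF/HCD/- → run E
t=11: L0/L1/L2 = EF/HCD/- → run E
t=12: L0/L1/L2 = F/HCD/- → run F
t=13: L0/L1/L2 = F/HCD/- → run F
t=14: L0/L1/L2 = -/HCDF/- → run H
t=15: L0/L1/L2 = -/CDF/- → run C
t=16: L0/L1/L2 = -/DF/- → run D
t=17: L0/L1/L2 = -/DF/- → run D
t=18: L0/L1/L2 = -/DF/- → run D
t=19: L0/L1/L2 = -/DF/- → run D
t=20: L0/L1/L2 = -/F/D → run F
t=21: L0/L1/L2 = -/F/D → run F
t=22: L0/L1/L2 = -/F/D → run F
t=23: L0/L1/L2 = -/-/D → run D
t=24: L0/L1/L2 = -/-/D → run D
t=25: (idle)
t=26: (idle)
t=27: (idle)
t=28: (idle)
t=29: (idle)
t=30: (idle)
t=31: (idle)
t=32: (idle)

context switches = 12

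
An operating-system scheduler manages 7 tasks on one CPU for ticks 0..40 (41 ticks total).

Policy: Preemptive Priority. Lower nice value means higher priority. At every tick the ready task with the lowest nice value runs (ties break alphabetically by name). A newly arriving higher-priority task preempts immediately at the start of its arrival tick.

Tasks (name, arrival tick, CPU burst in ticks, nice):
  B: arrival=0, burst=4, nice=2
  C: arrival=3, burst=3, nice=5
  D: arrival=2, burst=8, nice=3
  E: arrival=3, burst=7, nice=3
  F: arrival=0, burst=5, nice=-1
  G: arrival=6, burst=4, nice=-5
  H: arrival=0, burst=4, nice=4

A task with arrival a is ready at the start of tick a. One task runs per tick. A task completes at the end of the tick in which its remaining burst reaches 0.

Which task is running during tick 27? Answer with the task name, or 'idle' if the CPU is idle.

t=0: ready={B,F,H} → run F
t=1: ready={B,F,H} → run F
t=2: ready={B,D,F,H} → run F
t=3: ready={B,C,D,E,F,H} → run F
t=4: ready={B,C,D,E,F,H} → run F
t=5: ready={B,C,D,E,H} → run B
t=6: ready={B,C,D,E,G,H} → run G
t=7: ready={B,C,D,E,G,H} → run G
t=8: ready={B,C,D,E,G,H} → run G
t=9: ready={B,C,D,E,G,H} → run G
t=10: ready={B,C,D,E,H} → run B
t=11: ready={B,C,D,E,H} → run B
t=12: ready={B,C,D,E,H} → run B
t=13: ready={C,D,E,H} → run D
t=14: ready={C,D,E,H} → run D
t=15: ready={C,D,E,H} → run D
t=16: ready={C,D,E,H} → run D
t=17: ready={C,D,E,H} → run D
t=18: ready={C,D,E,H} → run D
t=19: ready={C,D,E,H} → run D
t=20: ready={C,D,E,H} → run D
t=21: ready={C,E,H} → run E
t=22: ready={C,E,H} → run E
t=23: ready={C,E,H} → run E
t=24: ready={C,E,H} → run E
t=25: ready={C,E,H} → run E
t=26: ready={C,E,H} → run E
t=27: ready={C,E,H} → run E
t=28: ready={C,H} → run H
t=29: ready={C,H} → run H
t=30: ready={C,H} → run H
t=31: ready={C,H} → run H
t=32: ready={C} → run C
t=33: ready={C} → run C
t=34: ready={C} → run C
t=35: (idle)
t=36: (idle)
t=37: (idle)
t=38: (idle)
t=39: (idle)
t=40: (idle)

running at tick 27 = E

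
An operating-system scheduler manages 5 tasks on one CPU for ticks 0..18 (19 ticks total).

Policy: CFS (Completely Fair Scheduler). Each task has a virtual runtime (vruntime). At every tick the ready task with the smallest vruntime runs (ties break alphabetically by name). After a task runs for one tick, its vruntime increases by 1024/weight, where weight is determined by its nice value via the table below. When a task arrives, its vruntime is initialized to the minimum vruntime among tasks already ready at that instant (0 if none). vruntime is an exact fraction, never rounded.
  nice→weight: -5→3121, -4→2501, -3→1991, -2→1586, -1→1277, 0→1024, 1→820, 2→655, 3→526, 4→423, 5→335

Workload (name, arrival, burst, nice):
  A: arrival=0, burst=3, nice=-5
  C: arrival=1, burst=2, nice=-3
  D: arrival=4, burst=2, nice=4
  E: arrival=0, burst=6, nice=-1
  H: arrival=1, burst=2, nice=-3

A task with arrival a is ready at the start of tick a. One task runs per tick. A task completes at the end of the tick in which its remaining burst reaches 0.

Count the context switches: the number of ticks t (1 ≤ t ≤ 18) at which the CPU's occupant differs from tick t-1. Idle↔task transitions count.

t=0: vr[A=0 E=0] → run A
t=1: vr[A=1024/3121 C=0 E=0 H=0] → run C
t=2: vr[A=1024/3121 C=1024/1991 E=0 H=0] → run E
t=3: vr[A=1024/3121 C=1024/1991 E=1024/1277 H=0] → run H
t=4: vr[A=1024/3121 C=1024/1991 D=1024/3121 E=1024/1277 H=1024/1991] → run A
t=5: vr[A=2048/3121 C=1024/1991 D=1024/3121 E=1024/1277 H=1024/1991] → run D
t=6: vr[A=2048/3121 C=1024/1991 D=3629056/1320183 E=1024/1277 H=1024/1991] → run C
t=7: vr[A=2048/3121 D=3629056/1320183 E=1024/1277 H=1024/1991] → run H
t=8: vr[A=2048/3121 D=3629056/1320183 E=1024/1277] → run A
t=9: vr[D=3629056/1320183 E=1024/1277] → run E
t=10: vr[D=3629056/1320183 E=2048/1277] → run E
t=11: vr[D=3629056/1320183 E=3072/1277] → run E
t=12: vr[D=3629056/1320183 E=4096/1277] → run D
t=13: vr[E=4096/1277] → run E
t=14: vr[E=5120/1277] → run E
t=15: (idle)
t=16: (idle)
t=17: (idle)
t=18: (idle)

context switches = 12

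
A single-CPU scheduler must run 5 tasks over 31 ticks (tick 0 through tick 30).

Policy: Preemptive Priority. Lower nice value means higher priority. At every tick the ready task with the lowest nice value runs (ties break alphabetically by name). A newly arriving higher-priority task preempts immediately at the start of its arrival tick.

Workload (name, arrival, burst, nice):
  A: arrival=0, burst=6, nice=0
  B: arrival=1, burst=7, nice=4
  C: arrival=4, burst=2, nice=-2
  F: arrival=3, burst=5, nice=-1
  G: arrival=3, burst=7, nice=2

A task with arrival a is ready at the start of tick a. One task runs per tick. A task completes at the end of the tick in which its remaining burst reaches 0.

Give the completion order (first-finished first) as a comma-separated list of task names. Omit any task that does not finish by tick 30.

t=0: ready={A} → run A
t=1: ready={A,B} → run A
t=2: ready={A,B} → run A
t=3: ready={A,B,F,G} → run F
t=4: ready={A,B,C,F,G} → run C
t=5: ready={A,B,C,F,G} → run C
t=6: ready={A,B,F,G} → run F
t=7: ready={A,B,F,G} → run F
t=8: ready={A,B,F,G} → run F
t=9: ready={A,B,F,G} → run F
t=10: ready={A,B,G} → run A
t=11: ready={A,B,G} → run A
t=12: ready={A,B,G} → run A
t=13: ready={B,G} → run G
t=14: ready={B,G} → run G
t=15: ready={B,G} → run G
t=16: ready={B,G} → run G
t=17: ready={B,G} → run G
t=18: ready={B,G} → run G
t=19: ready={B,G} → run G
t=20: ready={B} → run B
t=21: ready={B} → run B
t=22: ready={B} → run B
t=23: ready={B} → run B
t=24: ready={B} → run B
t=25: ready={B} → run B
t=26: ready={B} → run B
t=27: (idle)
t=28: (idle)
t=29: (idle)
t=30: (idle)

completion order = C, F, A, G, B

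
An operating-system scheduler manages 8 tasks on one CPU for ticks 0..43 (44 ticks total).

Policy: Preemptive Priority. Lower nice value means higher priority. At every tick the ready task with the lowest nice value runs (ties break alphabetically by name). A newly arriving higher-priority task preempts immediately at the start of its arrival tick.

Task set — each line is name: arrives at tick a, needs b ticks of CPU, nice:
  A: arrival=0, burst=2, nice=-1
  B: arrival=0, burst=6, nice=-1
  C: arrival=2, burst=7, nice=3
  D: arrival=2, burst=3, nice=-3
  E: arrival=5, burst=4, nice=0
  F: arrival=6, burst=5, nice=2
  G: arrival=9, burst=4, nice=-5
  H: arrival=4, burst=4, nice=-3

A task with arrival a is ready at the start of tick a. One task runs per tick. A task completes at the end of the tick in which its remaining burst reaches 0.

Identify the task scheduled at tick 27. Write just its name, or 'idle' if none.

t=0: ready={A,B} → run A
t=1: ready={A,B} → run A
t=2: ready={B,C,D} → run D
t=3: ready={B,C,D} → run D
t=4: ready={B,C,D,H} → run D
t=5: ready={B,C,E,H} → run H
t=6: ready={B,C,E,F,H} → run H
t=7: ready={B,C,E,F,H} → run H
t=8: ready={B,C,E,F,H} → run H
t=9: ready={B,C,E,F,G} → run G
t=10: ready={B,C,E,F,G} → run G
t=11: ready={B,C,E,F,G} → run G
t=12: ready={B,C,E,F,G} → run G
t=13: ready={B,C,E,F} → run B
t=14: ready={B,C,E,F} → run B
t=15: ready={B,C,E,F} → run B
t=16: ready={B,C,E,F} → run B
t=17: ready={B,C,E,F} → run B
t=18: ready={B,C,E,F} → run B
t=19: ready={C,E,F} → run E
t=20: ready={C,E,F} → run E
t=21: ready={C,E,F} → run E
t=22: ready={C,E,F} → run E
t=23: ready={C,F} → run F
t=24: ready={C,F} → run F
t=25: ready={C,F} → run F
t=26: ready={C,F} → run F
t=27: ready={C,F} → run F
t=28: ready={C} → run C
t=29: ready={C} → run C
t=30: ready={C} → run C
t=31: ready={C} → run C
t=32: ready={C} → run C
t=33: ready={C} → run C
t=34: ready={C} → run C
t=35: (idle)
t=36: (idle)
t=37: (idle)
t=38: (idle)
t=39: (idle)
t=40: (idle)
t=41: (idle)
t=42: (idle)
t=43: (idle)

running at tick 27 = F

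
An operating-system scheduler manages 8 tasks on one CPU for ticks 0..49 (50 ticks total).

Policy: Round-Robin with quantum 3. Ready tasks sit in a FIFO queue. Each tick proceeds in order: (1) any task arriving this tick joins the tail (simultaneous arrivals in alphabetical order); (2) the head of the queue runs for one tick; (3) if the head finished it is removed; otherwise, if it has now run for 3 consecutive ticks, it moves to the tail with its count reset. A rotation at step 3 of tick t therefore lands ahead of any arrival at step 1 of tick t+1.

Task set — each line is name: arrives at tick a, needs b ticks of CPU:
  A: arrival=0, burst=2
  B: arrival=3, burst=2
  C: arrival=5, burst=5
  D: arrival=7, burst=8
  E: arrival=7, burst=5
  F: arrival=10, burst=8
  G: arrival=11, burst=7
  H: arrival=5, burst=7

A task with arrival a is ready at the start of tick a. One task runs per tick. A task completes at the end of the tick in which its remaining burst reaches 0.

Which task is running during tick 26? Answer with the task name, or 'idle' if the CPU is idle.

t=0: queue=[A] q_used=0 → run A
t=1: queue=[A] q_used=1 → run A
t=2: (idle)
t=3: queue=[B] q_used=0 → run B
t=4: queue=[B] q_used=1 → run B
t=5: queue=[C,H] q_used=0 → run C
t=6: queue=[C,H] q_used=1 → run C
t=7: queue=[C,H,D,E] q_used=2 → run C
t=8: queue=[H,D,E,C] q_used=0 → run H
t=9: queue=[H,D,E,C] q_used=1 → run H
t=10: queue=[H,D,E,C,F] q_used=2 → run H
t=11: queue=[D,E,C,F,H,G] q_used=0 → run D
t=12: queue=[D,E,C,F,H,G] q_used=1 → run D
t=13: queue=[D,E,C,F,H,G] q_used=2 → run D
t=14: queue=[E,C,F,H,G,D] q_used=0 → run E
t=15: queue=[E,C,F,H,G,D] q_used=1 → run E
t=16: queue=[E,C,F,H,G,D] q_used=2 → run E
t=17: queue=[C,F,H,G,D,E] q_used=0 → run C
t=18: queue=[C,F,H,G,D,E] q_used=1 → run C
t=19: queue=[F,H,G,D,E] q_used=0 → run F
t=20: queue=[F,H,G,D,E] q_used=1 → run F
t=21: queue=[F,H,G,D,E] q_used=2 → run F
t=22: queue=[H,G,D,E,F] q_used=0 → run H
t=23: queue=[H,G,D,E,F] q_used=1 → run H
t=24: queue=[H,G,D,E,F] q_used=2 → run H
t=25: queue=[G,D,E,F,H] q_used=0 → run G
t=26: queue=[G,D,E,F,H] q_used=1 → run G
t=27: queue=[G,D,E,F,H] q_used=2 → run G
t=28: queue=[D,E,F,H,G] q_used=0 → run D
t=29: queue=[D,E,F,H,G] q_used=1 → run D
t=30: queue=[D,E,F,H,G] q_used=2 → run D
t=31: queue=[E,F,H,G,D] q_used=0 → run E
t=32: queue=[E,F,H,G,D] q_used=1 → run E
t=33: queue=[F,H,G,D] q_used=0 → run F
t=34: queue=[F,H,G,D] q_used=1 → run F
t=35: queue=[F,H,G,D] q_used=2 → run F
t=36: queue=[H,G,D,F] q_used=0 → run H
t=37: queue=[G,D,F] q_used=0 → run G
t=38: queue=[G,D,F] q_used=1 → run G
t=39: queue=[G,D,F] q_used=2 → run G
t=40: queue=[D,F,G] q_used=0 → run D
t=41: queue=[D,F,G] q_used=1 → run D
t=42: queue=[F,G] q_used=0 → run F
t=43: queue=[F,G] q_used=1 → run F
t=44: queue=[G] q_used=0 → run G
t=45: (idle)
t=46: (idle)
t=47: (idle)
t=48: (idle)
t=49: (idle)

running at tick 26 = G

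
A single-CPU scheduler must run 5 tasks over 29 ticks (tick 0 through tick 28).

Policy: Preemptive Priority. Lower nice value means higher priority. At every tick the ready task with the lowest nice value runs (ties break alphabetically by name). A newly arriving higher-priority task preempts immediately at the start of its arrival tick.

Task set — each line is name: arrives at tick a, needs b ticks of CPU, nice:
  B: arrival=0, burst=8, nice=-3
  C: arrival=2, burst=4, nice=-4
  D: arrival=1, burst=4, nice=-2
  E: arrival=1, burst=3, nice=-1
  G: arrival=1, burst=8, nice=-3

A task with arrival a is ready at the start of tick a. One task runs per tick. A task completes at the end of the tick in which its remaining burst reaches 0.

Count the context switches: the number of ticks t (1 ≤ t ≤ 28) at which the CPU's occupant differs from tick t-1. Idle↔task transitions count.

t=0: ready={B} → run B
t=1: ready={B,D,E,G} → run B
t=2: ready={B,C,D,E,G} → run C
t=3: ready={B,C,D,E,G} → run C
t=4: ready={B,C,D,E,G} → run C
t=5: ready={B,C,D,E,G} → run C
t=6: ready={B,D,E,G} → run B
t=7: ready={B,D,E,G} → run B
t=8: ready={B,D,E,G} → run B
t=9: ready={B,D,E,G} → run B
t=10: ready={B,D,E,G} → run B
t=11: ready={B,D,E,G} → run B
t=12: ready={D,E,G} → run G
t=13: ready={D,E,G} → run G
t=14: ready={D,E,G} → run G
t=15: ready={D,E,G} → run G
t=16: ready={D,E,G} → run G
t=17: ready={D,E,G} → run G
t=18: ready={D,E,G} → run G
t=19: ready={D,E,G} → run G
t=20: ready={D,E} → run D
t=21: ready={D,E} → run D
t=22: ready={D,E} → run D
t=23: ready={D,E} → run D
t=24: ready={E} → run E
t=25: ready={E} → run E
t=26: ready={E} → run E
t=27: (idle)
t=28: (idle)

context switches = 6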